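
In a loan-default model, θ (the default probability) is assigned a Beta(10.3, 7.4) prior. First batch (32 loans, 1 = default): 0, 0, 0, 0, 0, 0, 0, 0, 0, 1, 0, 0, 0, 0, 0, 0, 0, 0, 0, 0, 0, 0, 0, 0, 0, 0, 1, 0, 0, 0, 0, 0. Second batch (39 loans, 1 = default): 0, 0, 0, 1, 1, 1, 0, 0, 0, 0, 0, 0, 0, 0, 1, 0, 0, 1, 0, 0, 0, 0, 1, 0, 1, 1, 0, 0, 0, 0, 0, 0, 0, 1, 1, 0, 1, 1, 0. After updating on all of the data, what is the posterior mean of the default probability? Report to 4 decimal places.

0.2740

The Beta prior is conjugate to a Binomial/Bernoulli likelihood; the update adds successes to α and failures to β.
After batch 1: Beta(10.3+2, 7.4+30) = Beta(12.3, 37.4).
After batch 2: Beta(12.3+12, 37.4+27) = Beta(24.3, 64.4).
Posterior mean = α/(α+β) = 24.3/88.7 = 0.2740.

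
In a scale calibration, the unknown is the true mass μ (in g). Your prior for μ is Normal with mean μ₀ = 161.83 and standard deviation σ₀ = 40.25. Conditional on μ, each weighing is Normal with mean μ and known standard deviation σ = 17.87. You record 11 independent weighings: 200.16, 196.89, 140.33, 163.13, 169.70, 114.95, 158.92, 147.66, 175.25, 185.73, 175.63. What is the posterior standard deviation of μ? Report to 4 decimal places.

For Normal data with known variance σ², a Normal(μ₀, σ₀²) prior on μ is conjugate. Posterior precision = 1/σ₀² + n/σ²; posterior mean is the precision-weighted average of μ₀ and x̄.
σ₀² = 40.25² = 1620.0625, σ² = 17.87² = 319.3369; σ² + n·σ₀² = 319.3369 + 11·1620.0625 = 18140.0244.
Posterior precision = 1/σ₀² + n/σ² = 1/1620.0625 + 11/319.3369 = (σ² + n·σ₀²)/(σ₀²σ²) = 18140.0244/(1620.0625·319.3369); posterior variance σₙ² = σ₀²σ²/(σ² + n·σ₀²) = 1620.0625·319.3369/18140.0244 = 28.519572.
Posterior SD = √σₙ² = √(1620.0625·319.3369/18140.0244) = 5.3404.

5.3404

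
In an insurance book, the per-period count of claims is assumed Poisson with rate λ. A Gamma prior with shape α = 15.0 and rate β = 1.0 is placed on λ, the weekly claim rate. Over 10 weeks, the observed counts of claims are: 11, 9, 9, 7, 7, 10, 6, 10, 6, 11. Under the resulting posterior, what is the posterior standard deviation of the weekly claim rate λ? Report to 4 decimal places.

With a Gamma(shape α, rate β) prior, the Poisson likelihood is conjugate: the posterior is Gamma(α + ΣXᵢ, β + n).
Sum of counts S = 86 over n = 10 weeks.
Posterior: Gamma(α+S, β+n) = Gamma(15.0+86, 1.0+10) = Gamma(101.0, 11.0).
SD = √α/β = √101.0/11.0 = 0.9136.

0.9136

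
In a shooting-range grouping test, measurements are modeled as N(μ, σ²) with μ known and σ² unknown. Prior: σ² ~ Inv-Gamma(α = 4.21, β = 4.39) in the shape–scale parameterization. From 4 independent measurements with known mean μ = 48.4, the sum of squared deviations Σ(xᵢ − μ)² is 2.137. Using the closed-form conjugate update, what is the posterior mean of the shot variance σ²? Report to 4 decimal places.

1.0477

With known mean μ and an Inverse-Gamma(α, β) prior on σ², the Normal likelihood is conjugate: posterior is Inv-Gamma(α + n/2, β + Σ(xᵢ−μ)²/2).
Posterior: Inv-Gamma(4.21 + 4/2, 4.39 + 2.137/2) = Inv-Gamma(6.21, 5.4585).
E[σ²|data] = β/(α−1) = 5.4585/5.21 = 1.0477.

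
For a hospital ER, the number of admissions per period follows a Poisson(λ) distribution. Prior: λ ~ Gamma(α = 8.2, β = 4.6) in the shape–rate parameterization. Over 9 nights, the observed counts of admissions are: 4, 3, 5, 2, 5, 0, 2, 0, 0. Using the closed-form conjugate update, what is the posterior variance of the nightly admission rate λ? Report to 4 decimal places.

With a Gamma(shape α, rate β) prior, the Poisson likelihood is conjugate: the posterior is Gamma(α + ΣXᵢ, β + n).
Sum of counts S = 21 over n = 9 nights.
Posterior: Gamma(α+S, β+n) = Gamma(8.2+21, 4.6+9) = Gamma(29.2, 13.6).
Var = α/β² = 29.2/13.6² = 0.1579.

0.1579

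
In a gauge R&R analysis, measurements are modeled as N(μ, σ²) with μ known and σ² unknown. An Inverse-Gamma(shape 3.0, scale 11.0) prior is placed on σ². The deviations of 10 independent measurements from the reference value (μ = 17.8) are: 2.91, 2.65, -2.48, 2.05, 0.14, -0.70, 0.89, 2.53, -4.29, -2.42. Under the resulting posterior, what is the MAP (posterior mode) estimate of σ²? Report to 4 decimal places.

4.4337

With known mean μ and an Inverse-Gamma(α, β) prior on σ², the Normal likelihood is conjugate: posterior is Inv-Gamma(α + n/2, β + Σ(xᵢ−μ)²/2).
Σ(xᵢ−μ)² = (2.91)² + (2.65)² + (-2.48)² + (2.05)² + (0.14)² + (-0.70)² + (0.89)² + (2.53)² + (-4.29)² + (-2.42)² = 57.8066.
Posterior: Inv-Gamma(3.0 + 10/2, 11.0 + 57.8066/2) = Inv-Gamma(8.00, 39.90330).
Mode = β/(α+1) = 39.90330/9.00 = 4.4337.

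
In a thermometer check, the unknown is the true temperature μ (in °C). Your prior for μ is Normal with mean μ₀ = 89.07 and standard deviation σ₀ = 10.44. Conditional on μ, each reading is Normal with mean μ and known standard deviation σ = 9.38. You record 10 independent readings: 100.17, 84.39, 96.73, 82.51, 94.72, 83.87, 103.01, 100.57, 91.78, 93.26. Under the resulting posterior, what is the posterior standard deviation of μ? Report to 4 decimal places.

For Normal data with known variance σ², a Normal(μ₀, σ₀²) prior on μ is conjugate. Posterior precision = 1/σ₀² + n/σ²; posterior mean is the precision-weighted average of μ₀ and x̄.
σ₀² = 10.44² = 108.9936, σ² = 9.38² = 87.9844; σ² + n·σ₀² = 87.9844 + 10·108.9936 = 1177.9204.
Posterior precision = 1/σ₀² + n/σ² = 1/108.9936 + 10/87.9844 = (σ² + n·σ₀²)/(σ₀²σ²) = 1177.9204/(108.9936·87.9844); posterior variance σₙ² = σ₀²σ²/(σ² + n·σ₀²) = 108.9936·87.9844/1177.9204 = 8.141243.
Posterior SD = √σₙ² = √(108.9936·87.9844/1177.9204) = 2.8533.

2.8533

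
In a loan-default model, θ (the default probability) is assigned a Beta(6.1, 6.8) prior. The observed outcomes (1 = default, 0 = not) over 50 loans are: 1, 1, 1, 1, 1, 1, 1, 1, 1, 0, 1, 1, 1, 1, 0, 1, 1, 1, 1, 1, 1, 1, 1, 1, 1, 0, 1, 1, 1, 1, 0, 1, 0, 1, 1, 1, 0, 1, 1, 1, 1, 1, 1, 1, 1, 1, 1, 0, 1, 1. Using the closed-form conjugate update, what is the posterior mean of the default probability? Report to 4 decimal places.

0.7806

The Beta prior is conjugate to a Binomial/Bernoulli likelihood; the update adds successes to α and failures to β.
Posterior: Beta(α+k, β+n−k) = Beta(6.1+43, 6.8+7) = Beta(49.1, 13.8).
Posterior mean = α/(α+β) = 49.1/62.9 = 0.7806.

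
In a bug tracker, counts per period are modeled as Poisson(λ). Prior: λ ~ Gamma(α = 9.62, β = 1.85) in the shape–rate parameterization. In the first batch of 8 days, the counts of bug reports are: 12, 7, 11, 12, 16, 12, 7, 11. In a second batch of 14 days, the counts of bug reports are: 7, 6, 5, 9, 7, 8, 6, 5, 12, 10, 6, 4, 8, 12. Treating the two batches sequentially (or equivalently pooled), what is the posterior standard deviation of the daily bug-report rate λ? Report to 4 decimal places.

With a Gamma(shape α, rate β) prior, the Poisson likelihood is conjugate: the posterior is Gamma(α + ΣXᵢ, β + n).
Batch 1: sum of counts S = 88 over n = 8 days.
After batch 1: Gamma(α+S, β+n) = Gamma(9.62+88, 1.85+8) = Gamma(97.62, 9.85).
Batch 2: sum of counts S = 105 over n = 14 days.
After batch 2: Gamma(α+S, β+n) = Gamma(97.62+105, 9.85+14) = Gamma(202.62, 23.85).
SD = √α/β = √202.62/23.85 = 0.5968.

0.5968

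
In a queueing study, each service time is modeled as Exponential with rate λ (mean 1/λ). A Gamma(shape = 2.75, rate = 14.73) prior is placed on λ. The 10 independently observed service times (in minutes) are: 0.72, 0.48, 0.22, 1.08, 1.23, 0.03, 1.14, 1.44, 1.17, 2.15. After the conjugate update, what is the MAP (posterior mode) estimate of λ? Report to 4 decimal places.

0.4818

With a Gamma(shape α, rate β) prior on the exponential rate λ, the posterior after n observations with total T = Σxᵢ is Gamma(α+n, β+T).
Sum of observations T = 9.66 minutes; n = 10.
Posterior: Gamma(2.75+10, 14.73+9.66) = Gamma(12.75, 24.39).
Mode = (α−1)/β = 0.4818.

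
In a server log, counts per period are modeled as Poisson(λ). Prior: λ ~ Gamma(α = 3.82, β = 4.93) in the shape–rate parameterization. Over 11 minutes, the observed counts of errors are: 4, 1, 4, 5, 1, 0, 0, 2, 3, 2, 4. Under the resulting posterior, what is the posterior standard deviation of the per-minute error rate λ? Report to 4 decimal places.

With a Gamma(shape α, rate β) prior, the Poisson likelihood is conjugate: the posterior is Gamma(α + ΣXᵢ, β + n).
Sum of counts S = 26 over n = 11 minutes.
Posterior: Gamma(α+S, β+n) = Gamma(3.82+26, 4.93+11) = Gamma(29.82, 15.93).
SD = √α/β = √29.82/15.93 = 0.3428.

0.3428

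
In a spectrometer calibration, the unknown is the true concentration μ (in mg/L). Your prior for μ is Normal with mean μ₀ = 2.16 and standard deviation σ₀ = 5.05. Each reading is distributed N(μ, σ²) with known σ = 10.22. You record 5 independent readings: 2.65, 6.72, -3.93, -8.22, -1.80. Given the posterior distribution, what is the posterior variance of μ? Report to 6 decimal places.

11.483381

For Normal data with known variance σ², a Normal(μ₀, σ₀²) prior on μ is conjugate. Posterior precision = 1/σ₀² + n/σ²; posterior mean is the precision-weighted average of μ₀ and x̄.
σ₀² = 5.05² = 25.5025, σ² = 10.22² = 104.4484; σ² + n·σ₀² = 104.4484 + 5·25.5025 = 231.9609.
Posterior precision = 1/σ₀² + n/σ² = 1/25.5025 + 5/104.4484 = (σ² + n·σ₀²)/(σ₀²σ²) = 231.9609/(25.5025·104.4484); posterior variance σₙ² = σ₀²σ²/(σ² + n·σ₀²) = 25.5025·104.4484/231.9609 = 11.483381.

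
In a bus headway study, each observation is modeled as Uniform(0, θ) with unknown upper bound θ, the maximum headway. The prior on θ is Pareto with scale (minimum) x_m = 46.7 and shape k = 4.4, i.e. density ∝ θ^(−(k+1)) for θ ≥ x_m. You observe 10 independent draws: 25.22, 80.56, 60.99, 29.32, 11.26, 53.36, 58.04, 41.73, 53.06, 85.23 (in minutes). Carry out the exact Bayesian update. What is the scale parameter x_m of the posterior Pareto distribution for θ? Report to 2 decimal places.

85.23

A Pareto(scale x_m, shape k) prior on the upper bound θ of Uniform(0, θ) is conjugate: posterior is Pareto(max(x_m, max xᵢ), k + n).
Sample maximum = 85.23; prior scale x_m = 46.7 → posterior scale = max = 85.23.
Posterior shape = 4.4 + 10 = 14.4.
Posterior scale x_m = 85.23.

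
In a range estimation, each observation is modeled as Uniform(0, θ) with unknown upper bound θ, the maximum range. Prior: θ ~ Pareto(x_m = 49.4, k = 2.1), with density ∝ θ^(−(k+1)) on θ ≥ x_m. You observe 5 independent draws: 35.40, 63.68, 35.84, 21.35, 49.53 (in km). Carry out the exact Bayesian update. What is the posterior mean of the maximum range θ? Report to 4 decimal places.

74.1193

A Pareto(scale x_m, shape k) prior on the upper bound θ of Uniform(0, θ) is conjugate: posterior is Pareto(max(x_m, max xᵢ), k + n).
Sample maximum = 63.68; prior scale x_m = 49.4 → posterior scale = max = 63.68.
Posterior shape = 2.1 + 5 = 7.1.
E[θ|data] = k·x_m/(k−1) = 7.1·63.68/6.1 = 74.1193.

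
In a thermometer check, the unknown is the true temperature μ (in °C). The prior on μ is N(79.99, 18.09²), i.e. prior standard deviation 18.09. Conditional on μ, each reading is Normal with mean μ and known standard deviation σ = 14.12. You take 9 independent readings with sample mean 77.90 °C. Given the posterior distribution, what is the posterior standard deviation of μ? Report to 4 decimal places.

4.5550

For Normal data with known variance σ², a Normal(μ₀, σ₀²) prior on μ is conjugate. Posterior precision = 1/σ₀² + n/σ²; posterior mean is the precision-weighted average of μ₀ and x̄.
σ₀² = 18.09² = 327.2481, σ² = 14.12² = 199.3744; σ² + n·σ₀² = 199.3744 + 9·327.2481 = 3144.6073.
Posterior precision = 1/σ₀² + n/σ² = 1/327.2481 + 9/199.3744 = (σ² + n·σ₀²)/(σ₀²σ²) = 3144.6073/(327.2481·199.3744); posterior variance σₙ² = σ₀²σ²/(σ² + n·σ₀²) = 327.2481·199.3744/3144.6073 = 20.748185.
Posterior SD = √σₙ² = √(327.2481·199.3744/3144.6073) = 4.5550.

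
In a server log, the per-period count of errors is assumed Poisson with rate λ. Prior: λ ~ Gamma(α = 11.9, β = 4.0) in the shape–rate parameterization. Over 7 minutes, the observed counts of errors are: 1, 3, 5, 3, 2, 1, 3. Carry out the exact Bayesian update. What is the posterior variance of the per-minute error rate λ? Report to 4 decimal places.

With a Gamma(shape α, rate β) prior, the Poisson likelihood is conjugate: the posterior is Gamma(α + ΣXᵢ, β + n).
Sum of counts S = 18 over n = 7 minutes.
Posterior: Gamma(α+S, β+n) = Gamma(11.9+18, 4.0+7) = Gamma(29.9, 11.0).
Var = α/β² = 29.9/11.0² = 0.2471.

0.2471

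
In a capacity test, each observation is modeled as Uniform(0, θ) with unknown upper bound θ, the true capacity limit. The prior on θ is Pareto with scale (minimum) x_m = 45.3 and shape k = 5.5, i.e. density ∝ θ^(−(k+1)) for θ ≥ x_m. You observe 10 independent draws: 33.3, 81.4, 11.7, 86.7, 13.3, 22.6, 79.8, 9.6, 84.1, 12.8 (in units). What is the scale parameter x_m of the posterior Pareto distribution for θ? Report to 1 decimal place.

86.7

A Pareto(scale x_m, shape k) prior on the upper bound θ of Uniform(0, θ) is conjugate: posterior is Pareto(max(x_m, max xᵢ), k + n).
Sample maximum = 86.7; prior scale x_m = 45.3 → posterior scale = max = 86.7.
Posterior shape = 5.5 + 10 = 15.5.
Posterior scale x_m = 86.7.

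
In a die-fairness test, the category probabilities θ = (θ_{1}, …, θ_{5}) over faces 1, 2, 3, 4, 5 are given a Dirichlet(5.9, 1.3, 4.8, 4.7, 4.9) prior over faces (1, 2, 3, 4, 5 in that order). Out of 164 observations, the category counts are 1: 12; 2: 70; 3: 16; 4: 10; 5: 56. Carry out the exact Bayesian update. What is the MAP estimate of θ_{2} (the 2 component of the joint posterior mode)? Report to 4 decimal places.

0.3893

The Dirichlet prior is conjugate to the Multinomial likelihood: each posterior αⱼ = prior αⱼ + observed count nⱼ.
Posterior concentration: (17.9, 71.3, 20.8, 14.7, 60.9), total = 185.6.
Joint mode component: (α_{2}−1)/(Σα−K) = 70.3/180.6 = 0.3893.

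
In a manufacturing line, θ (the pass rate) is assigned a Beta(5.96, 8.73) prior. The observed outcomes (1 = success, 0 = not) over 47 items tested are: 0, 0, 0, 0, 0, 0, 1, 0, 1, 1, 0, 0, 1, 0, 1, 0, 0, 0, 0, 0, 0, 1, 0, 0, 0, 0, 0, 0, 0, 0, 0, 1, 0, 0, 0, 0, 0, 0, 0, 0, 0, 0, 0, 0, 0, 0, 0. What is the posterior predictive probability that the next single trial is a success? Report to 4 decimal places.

The Beta prior is conjugate to a Binomial/Bernoulli likelihood; the update adds successes to α and failures to β.
Posterior: Beta(α+k, β+n−k) = Beta(5.96+7, 8.73+40) = Beta(12.96, 48.73).
For a single future Bernoulli trial, P(success | data) = α/(α+β) = 0.2101.

0.2101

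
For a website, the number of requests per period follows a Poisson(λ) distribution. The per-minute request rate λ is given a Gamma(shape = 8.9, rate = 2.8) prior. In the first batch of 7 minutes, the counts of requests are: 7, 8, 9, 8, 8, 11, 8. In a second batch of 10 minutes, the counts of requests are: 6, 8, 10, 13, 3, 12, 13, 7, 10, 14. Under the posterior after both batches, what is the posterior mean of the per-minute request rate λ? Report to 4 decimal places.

8.2778

With a Gamma(shape α, rate β) prior, the Poisson likelihood is conjugate: the posterior is Gamma(α + ΣXᵢ, β + n).
Batch 1: sum of counts S = 59 over n = 7 minutes.
After batch 1: Gamma(α+S, β+n) = Gamma(8.9+59, 2.8+7) = Gamma(67.9, 9.8).
Batch 2: sum of counts S = 96 over n = 10 minutes.
After batch 2: Gamma(α+S, β+n) = Gamma(67.9+96, 9.8+10) = Gamma(163.9, 19.8).
Posterior mean = α/β = 163.9/19.8 = 8.2778.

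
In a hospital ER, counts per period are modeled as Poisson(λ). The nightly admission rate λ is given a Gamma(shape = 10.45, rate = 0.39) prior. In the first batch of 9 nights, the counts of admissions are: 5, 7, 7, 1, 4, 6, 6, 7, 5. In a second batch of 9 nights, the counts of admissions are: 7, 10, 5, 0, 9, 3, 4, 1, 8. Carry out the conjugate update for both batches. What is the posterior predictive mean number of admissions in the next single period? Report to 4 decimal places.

With a Gamma(shape α, rate β) prior, the Poisson likelihood is conjugate: the posterior is Gamma(α + ΣXᵢ, β + n).
Batch 1: sum of counts S = 48 over n = 9 nights.
After batch 1: Gamma(α+S, β+n) = Gamma(10.45+48, 0.39+9) = Gamma(58.45, 9.39).
Batch 2: sum of counts S = 47 over n = 9 nights.
After batch 2: Gamma(α+S, β+n) = Gamma(58.45+47, 9.39+9) = Gamma(105.45, 18.39).
The predictive distribution for one future period is NegBinom with mean α/β = 5.7341.

5.7341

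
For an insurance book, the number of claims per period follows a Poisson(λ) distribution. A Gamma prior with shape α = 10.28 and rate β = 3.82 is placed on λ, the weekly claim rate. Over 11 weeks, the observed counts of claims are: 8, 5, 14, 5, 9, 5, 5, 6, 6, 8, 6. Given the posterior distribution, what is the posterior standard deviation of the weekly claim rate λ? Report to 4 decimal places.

0.6304

With a Gamma(shape α, rate β) prior, the Poisson likelihood is conjugate: the posterior is Gamma(α + ΣXᵢ, β + n).
Sum of counts S = 77 over n = 11 weeks.
Posterior: Gamma(α+S, β+n) = Gamma(10.28+77, 3.82+11) = Gamma(87.28, 14.82).
SD = √α/β = √87.28/14.82 = 0.6304.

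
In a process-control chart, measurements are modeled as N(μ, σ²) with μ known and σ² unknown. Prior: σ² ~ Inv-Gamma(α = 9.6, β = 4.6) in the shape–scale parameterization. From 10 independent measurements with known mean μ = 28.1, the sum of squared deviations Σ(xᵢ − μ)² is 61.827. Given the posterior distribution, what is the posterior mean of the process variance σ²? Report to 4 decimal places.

With known mean μ and an Inverse-Gamma(α, β) prior on σ², the Normal likelihood is conjugate: posterior is Inv-Gamma(α + n/2, β + Σ(xᵢ−μ)²/2).
Posterior: Inv-Gamma(9.6 + 10/2, 4.6 + 61.827/2) = Inv-Gamma(14.60, 35.5135).
E[σ²|data] = β/(α−1) = 35.5135/13.60 = 2.6113.

2.6113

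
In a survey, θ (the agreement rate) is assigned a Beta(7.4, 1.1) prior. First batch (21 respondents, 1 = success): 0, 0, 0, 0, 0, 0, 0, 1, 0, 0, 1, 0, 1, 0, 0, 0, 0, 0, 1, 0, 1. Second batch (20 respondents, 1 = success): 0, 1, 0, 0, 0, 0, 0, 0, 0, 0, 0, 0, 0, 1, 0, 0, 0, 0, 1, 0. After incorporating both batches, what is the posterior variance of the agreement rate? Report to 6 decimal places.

0.004244

The Beta prior is conjugate to a Binomial/Bernoulli likelihood; the update adds successes to α and failures to β.
After batch 1: Beta(7.4+5, 1.1+16) = Beta(12.4, 17.1).
After batch 2: Beta(12.4+3, 17.1+17) = Beta(15.4, 34.1).
Var = αβ/((α+β)²(α+β+1)) = 15.4·34.1/(49.5²·50.5) = 0.004244.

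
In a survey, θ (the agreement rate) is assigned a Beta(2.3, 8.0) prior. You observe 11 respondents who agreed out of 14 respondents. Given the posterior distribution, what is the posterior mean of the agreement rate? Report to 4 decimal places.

The Beta prior is conjugate to a Binomial/Bernoulli likelihood; the update adds successes to α and failures to β.
Posterior: Beta(α+k, β+n−k) = Beta(2.3+11, 8.0+3) = Beta(13.3, 11.0).
Posterior mean = α/(α+β) = 13.3/24.3 = 0.5473.

0.5473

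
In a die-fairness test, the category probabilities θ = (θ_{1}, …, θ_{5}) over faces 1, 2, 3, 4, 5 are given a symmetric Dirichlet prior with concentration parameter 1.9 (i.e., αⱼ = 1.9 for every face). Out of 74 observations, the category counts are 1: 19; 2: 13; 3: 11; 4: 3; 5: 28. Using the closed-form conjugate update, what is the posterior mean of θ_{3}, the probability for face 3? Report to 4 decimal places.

The Dirichlet prior is conjugate to the Multinomial likelihood: each posterior αⱼ = prior αⱼ + observed count nⱼ.
Posterior concentration: (20.9, 14.9, 12.9, 4.9, 29.9), total = 83.5.
E[θ_{3}|data] = α_{3}/Σα = 12.9/83.5 = 0.1545.

0.1545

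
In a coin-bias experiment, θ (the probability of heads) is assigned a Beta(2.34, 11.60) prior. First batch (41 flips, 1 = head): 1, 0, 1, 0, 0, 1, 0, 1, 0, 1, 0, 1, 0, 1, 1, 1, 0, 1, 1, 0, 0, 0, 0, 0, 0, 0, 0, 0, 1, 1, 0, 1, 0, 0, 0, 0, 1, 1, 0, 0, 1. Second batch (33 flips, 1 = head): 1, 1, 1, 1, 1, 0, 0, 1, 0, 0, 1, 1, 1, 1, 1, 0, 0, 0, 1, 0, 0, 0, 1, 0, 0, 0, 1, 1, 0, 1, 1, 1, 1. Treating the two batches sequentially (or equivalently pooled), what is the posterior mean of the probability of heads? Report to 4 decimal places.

0.4360

The Beta prior is conjugate to a Binomial/Bernoulli likelihood; the update adds successes to α and failures to β.
After batch 1: Beta(2.34+17, 11.60+24) = Beta(19.34, 35.60).
After batch 2: Beta(19.34+19, 35.60+14) = Beta(38.34, 49.60).
Posterior mean = α/(α+β) = 38.34/87.94 = 0.4360.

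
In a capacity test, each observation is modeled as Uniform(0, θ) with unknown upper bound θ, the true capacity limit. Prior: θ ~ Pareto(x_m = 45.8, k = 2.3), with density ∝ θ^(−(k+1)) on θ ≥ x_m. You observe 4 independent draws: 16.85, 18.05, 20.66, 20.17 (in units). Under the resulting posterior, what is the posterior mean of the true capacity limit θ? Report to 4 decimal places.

A Pareto(scale x_m, shape k) prior on the upper bound θ of Uniform(0, θ) is conjugate: posterior is Pareto(max(x_m, max xᵢ), k + n).
Sample maximum = 20.66; prior scale x_m = 45.8 → posterior scale = max = 45.80.
Posterior shape = 2.3 + 4 = 6.3.
E[θ|data] = k·x_m/(k−1) = 6.3·45.80/5.3 = 54.4415.

54.4415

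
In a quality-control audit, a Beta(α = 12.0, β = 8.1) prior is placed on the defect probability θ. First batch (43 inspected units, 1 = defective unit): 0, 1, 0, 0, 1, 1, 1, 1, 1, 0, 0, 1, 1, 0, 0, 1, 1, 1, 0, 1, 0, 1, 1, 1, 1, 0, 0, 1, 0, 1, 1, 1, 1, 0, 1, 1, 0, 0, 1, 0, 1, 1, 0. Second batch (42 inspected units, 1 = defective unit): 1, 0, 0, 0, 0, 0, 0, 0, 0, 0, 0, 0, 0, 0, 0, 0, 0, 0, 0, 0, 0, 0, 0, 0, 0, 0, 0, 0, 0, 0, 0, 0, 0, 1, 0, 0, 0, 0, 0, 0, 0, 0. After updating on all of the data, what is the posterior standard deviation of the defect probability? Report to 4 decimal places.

The Beta prior is conjugate to a Binomial/Bernoulli likelihood; the update adds successes to α and failures to β.
After batch 1: Beta(12.0+26, 8.1+17) = Beta(38.0, 25.1).
After batch 2: Beta(38.0+2, 25.1+40) = Beta(40.0, 65.1).
Var = αβ/((α+β)²(α+β+1)) = 40.0·65.1/(105.1²·106.1) = 0.00222188; SD = √0.00222188 = 0.0471.

0.0471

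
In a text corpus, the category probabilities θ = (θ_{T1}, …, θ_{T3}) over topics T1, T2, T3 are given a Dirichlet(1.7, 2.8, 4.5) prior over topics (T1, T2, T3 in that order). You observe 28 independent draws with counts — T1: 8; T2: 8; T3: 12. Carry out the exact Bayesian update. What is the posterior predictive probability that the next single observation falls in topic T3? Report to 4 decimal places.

The Dirichlet prior is conjugate to the Multinomial likelihood: each posterior αⱼ = prior αⱼ + observed count nⱼ.
Posterior concentration: (9.7, 10.8, 16.5), total = 37.0.
P(next = T3 | data) = α_{T3}/Σα = 0.4459.

0.4459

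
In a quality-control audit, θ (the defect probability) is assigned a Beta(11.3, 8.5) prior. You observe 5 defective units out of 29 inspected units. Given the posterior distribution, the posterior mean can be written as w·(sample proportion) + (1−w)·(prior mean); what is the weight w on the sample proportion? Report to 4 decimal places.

0.5943

The Beta prior is conjugate to a Binomial/Bernoulli likelihood; the update adds successes to α and failures to β.
Posterior mean = (α₀+k)/(α₀+β₀+n) = [n/(α₀+β₀+n)]·(k/n) + [(α₀+β₀)/(α₀+β₀+n)]·α₀/(α₀+β₀), so only n and the prior enter the weight.
The weight on the data is w = n/(α₀+β₀+n) = 29/(11.3+8.5+29) = 29/48.8 = 0.5943.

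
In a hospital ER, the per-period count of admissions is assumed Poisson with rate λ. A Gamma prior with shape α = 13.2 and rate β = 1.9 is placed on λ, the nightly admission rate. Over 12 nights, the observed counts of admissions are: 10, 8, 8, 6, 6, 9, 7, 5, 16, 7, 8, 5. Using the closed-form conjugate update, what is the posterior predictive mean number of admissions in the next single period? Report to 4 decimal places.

With a Gamma(shape α, rate β) prior, the Poisson likelihood is conjugate: the posterior is Gamma(α + ΣXᵢ, β + n).
Sum of counts S = 95 over n = 12 nights.
Posterior: Gamma(α+S, β+n) = Gamma(13.2+95, 1.9+12) = Gamma(108.2, 13.9).
The predictive distribution for one future period is NegBinom with mean α/β = 7.7842.

7.7842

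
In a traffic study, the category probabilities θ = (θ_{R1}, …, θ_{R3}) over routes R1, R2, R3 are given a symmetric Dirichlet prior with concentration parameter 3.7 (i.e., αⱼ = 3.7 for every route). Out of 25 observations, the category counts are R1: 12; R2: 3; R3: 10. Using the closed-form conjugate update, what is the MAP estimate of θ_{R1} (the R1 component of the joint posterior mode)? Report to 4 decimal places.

0.4441

The Dirichlet prior is conjugate to the Multinomial likelihood: each posterior αⱼ = prior αⱼ + observed count nⱼ.
Posterior concentration: (15.7, 6.7, 13.7), total = 36.1.
Joint mode component: (α_{R1}−1)/(Σα−K) = 14.7/33.1 = 0.4441.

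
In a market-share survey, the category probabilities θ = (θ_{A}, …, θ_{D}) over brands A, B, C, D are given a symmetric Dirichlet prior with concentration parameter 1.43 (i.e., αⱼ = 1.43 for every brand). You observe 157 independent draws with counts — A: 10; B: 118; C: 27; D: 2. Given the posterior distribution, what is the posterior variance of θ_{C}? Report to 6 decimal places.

The Dirichlet prior is conjugate to the Multinomial likelihood: each posterior αⱼ = prior αⱼ + observed count nⱼ.
Posterior concentration: (11.43, 119.43, 28.43, 3.43), total = 162.72.
Var[θ_j] = α_j(Σα−α_j)/((Σα)²(Σα+1)) = 28.43·134.29/(162.72²·163.72) = 0.000881.

0.000881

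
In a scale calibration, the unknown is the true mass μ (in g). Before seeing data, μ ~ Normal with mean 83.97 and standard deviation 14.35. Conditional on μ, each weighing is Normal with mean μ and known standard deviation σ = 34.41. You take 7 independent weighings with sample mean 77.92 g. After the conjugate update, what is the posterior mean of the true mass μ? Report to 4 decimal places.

For Normal data with known variance σ², a Normal(μ₀, σ₀²) prior on μ is conjugate. Posterior precision = 1/σ₀² + n/σ²; posterior mean is the precision-weighted average of μ₀ and x̄.
n·x̄ = 7·77.92 = 545.44.
σ₀² = 14.35² = 205.9225, σ² = 34.41² = 1184.0481; σ² + n·σ₀² = 1184.0481 + 7·205.9225 = 2625.5056.
Posterior mean = (μ₀/σ₀² + n·x̄/σ²)/(1/σ₀² + n/σ²) = (σ²·μ₀ + σ₀²·n·x̄)/(σ² + n·σ₀²) = (1184.0481·83.97 + 205.9225·545.44)/2625.5056 = 211742.887357/2625.5056 = 80.6484.

80.6484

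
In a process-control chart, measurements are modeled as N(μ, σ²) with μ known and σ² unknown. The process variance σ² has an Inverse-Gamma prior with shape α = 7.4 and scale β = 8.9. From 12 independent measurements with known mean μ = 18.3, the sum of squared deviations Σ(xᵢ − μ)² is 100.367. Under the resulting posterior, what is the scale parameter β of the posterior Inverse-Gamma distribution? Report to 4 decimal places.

59.0835

With known mean μ and an Inverse-Gamma(α, β) prior on σ², the Normal likelihood is conjugate: posterior is Inv-Gamma(α + n/2, β + Σ(xᵢ−μ)²/2).
Posterior: Inv-Gamma(7.4 + 12/2, 8.9 + 100.367/2) = Inv-Gamma(13.40, 59.0835).
Posterior β = 59.0835.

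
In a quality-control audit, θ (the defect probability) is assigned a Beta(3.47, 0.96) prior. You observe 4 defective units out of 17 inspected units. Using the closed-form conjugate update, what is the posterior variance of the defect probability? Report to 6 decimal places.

0.010124

The Beta prior is conjugate to a Binomial/Bernoulli likelihood; the update adds successes to α and failures to β.
Posterior: Beta(α+k, β+n−k) = Beta(3.47+4, 0.96+13) = Beta(7.47, 13.96).
Var = αβ/((α+β)²(α+β+1)) = 7.47·13.96/(21.43²·22.43) = 0.010124.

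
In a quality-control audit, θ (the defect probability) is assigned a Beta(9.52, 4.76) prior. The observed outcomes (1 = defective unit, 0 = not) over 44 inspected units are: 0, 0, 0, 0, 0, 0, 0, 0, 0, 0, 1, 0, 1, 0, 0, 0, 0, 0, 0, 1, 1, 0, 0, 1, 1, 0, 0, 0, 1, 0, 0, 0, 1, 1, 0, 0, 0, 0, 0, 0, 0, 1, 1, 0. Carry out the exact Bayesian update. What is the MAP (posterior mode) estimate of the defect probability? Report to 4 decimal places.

The Beta prior is conjugate to a Binomial/Bernoulli likelihood; the update adds successes to α and failures to β.
Posterior: Beta(α+k, β+n−k) = Beta(9.52+11, 4.76+33) = Beta(20.52, 37.76).
Mode of Beta(a,b) for a,b>1 is (a−1)/(a+b−2) = 19.52/56.28 = 0.3468.

0.3468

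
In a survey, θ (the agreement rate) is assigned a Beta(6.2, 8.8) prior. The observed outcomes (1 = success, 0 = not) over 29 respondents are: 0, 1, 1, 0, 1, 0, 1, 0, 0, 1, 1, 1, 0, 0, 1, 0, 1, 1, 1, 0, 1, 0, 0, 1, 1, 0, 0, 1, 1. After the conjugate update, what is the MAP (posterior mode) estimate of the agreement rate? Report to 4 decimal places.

0.5048

The Beta prior is conjugate to a Binomial/Bernoulli likelihood; the update adds successes to α and failures to β.
Posterior: Beta(α+k, β+n−k) = Beta(6.2+16, 8.8+13) = Beta(22.2, 21.8).
Mode of Beta(a,b) for a,b>1 is (a−1)/(a+b−2) = 21.2/42.0 = 0.5048.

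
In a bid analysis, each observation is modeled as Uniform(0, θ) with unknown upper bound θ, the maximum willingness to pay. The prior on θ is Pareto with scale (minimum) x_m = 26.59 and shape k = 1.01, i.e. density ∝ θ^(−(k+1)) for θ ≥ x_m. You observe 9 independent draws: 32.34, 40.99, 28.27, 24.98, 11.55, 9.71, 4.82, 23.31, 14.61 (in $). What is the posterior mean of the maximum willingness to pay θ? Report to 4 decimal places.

45.5394

A Pareto(scale x_m, shape k) prior on the upper bound θ of Uniform(0, θ) is conjugate: posterior is Pareto(max(x_m, max xᵢ), k + n).
Sample maximum = 40.99; prior scale x_m = 26.59 → posterior scale = max = 40.99.
Posterior shape = 1.01 + 9 = 10.01.
E[θ|data] = k·x_m/(k−1) = 10.01·40.99/9.01 = 45.5394.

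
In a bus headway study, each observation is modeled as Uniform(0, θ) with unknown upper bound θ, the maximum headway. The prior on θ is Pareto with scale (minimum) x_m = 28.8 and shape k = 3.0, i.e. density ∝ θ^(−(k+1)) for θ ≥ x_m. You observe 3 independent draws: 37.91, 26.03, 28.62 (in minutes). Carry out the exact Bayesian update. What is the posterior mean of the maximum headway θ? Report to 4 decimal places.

45.4920

A Pareto(scale x_m, shape k) prior on the upper bound θ of Uniform(0, θ) is conjugate: posterior is Pareto(max(x_m, max xᵢ), k + n).
Sample maximum = 37.91; prior scale x_m = 28.8 → posterior scale = max = 37.91.
Posterior shape = 3.0 + 3 = 6.0.
E[θ|data] = k·x_m/(k−1) = 6.0·37.91/5.0 = 45.4920.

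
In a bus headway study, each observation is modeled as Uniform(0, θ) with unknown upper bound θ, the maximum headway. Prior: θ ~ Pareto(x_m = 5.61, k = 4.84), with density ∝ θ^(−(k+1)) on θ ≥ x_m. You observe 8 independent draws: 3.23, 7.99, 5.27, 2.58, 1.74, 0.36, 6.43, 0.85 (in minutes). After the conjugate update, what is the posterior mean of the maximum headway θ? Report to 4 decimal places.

8.6648

A Pareto(scale x_m, shape k) prior on the upper bound θ of Uniform(0, θ) is conjugate: posterior is Pareto(max(x_m, max xᵢ), k + n).
Sample maximum = 7.99; prior scale x_m = 5.61 → posterior scale = max = 7.99.
Posterior shape = 4.84 + 8 = 12.84.
E[θ|data] = k·x_m/(k−1) = 12.84·7.99/11.84 = 8.6648.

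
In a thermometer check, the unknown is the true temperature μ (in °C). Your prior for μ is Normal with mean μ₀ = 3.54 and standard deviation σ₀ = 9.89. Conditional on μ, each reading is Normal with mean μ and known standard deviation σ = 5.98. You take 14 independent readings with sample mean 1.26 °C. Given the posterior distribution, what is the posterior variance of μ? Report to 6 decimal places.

2.489307

For Normal data with known variance σ², a Normal(μ₀, σ₀²) prior on μ is conjugate. Posterior precision = 1/σ₀² + n/σ²; posterior mean is the precision-weighted average of μ₀ and x̄.
σ₀² = 9.89² = 97.8121, σ² = 5.98² = 35.7604; σ² + n·σ₀² = 35.7604 + 14·97.8121 = 1405.1298.
Posterior precision = 1/σ₀² + n/σ² = 1/97.8121 + 14/35.7604 = (σ² + n·σ₀²)/(σ₀²σ²) = 1405.1298/(97.8121·35.7604); posterior variance σₙ² = σ₀²σ²/(σ² + n·σ₀²) = 97.8121·35.7604/1405.1298 = 2.489307.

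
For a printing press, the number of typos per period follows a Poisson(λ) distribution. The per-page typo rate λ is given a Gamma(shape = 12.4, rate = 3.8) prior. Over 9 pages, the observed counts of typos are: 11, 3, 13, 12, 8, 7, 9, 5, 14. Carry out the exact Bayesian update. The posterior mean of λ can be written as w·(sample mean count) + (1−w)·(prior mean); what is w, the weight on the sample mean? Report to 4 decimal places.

With a Gamma(shape α, rate β) prior, the Poisson likelihood is conjugate: the posterior is Gamma(α + ΣXᵢ, β + n).
Posterior mean = (α₀+S)/(β₀+n) = [n/(β₀+n)]·(S/n) + [β₀/(β₀+n)]·(α₀/β₀), so only n and β₀ enter the weight.
Weight on data w = n/(β₀+n) = 9/(3.8+9) = 9/12.8 = 0.7031.

0.7031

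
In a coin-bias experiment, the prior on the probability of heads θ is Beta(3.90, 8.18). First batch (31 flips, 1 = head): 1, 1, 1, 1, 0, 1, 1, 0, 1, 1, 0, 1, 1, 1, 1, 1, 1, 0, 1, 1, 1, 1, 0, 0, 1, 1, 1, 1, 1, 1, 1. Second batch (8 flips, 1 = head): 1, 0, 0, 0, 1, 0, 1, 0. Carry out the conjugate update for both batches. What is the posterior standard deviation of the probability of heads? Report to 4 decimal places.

The Beta prior is conjugate to a Binomial/Bernoulli likelihood; the update adds successes to α and failures to β.
After batch 1: Beta(3.90+25, 8.18+6) = Beta(28.90, 14.18).
After batch 2: Beta(28.90+3, 14.18+5) = Beta(31.90, 19.18).
Var = αβ/((α+β)²(α+β+1)) = 31.90·19.18/(51.08²·52.08) = 0.00450263; SD = √0.00450263 = 0.0671.

0.0671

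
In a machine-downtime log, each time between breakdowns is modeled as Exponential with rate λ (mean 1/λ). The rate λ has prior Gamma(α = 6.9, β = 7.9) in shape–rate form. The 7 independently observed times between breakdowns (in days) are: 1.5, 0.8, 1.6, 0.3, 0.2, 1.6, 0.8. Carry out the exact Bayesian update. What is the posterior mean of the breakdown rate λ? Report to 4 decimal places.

With a Gamma(shape α, rate β) prior on the exponential rate λ, the posterior after n observations with total T = Σxᵢ is Gamma(α+n, β+T).
Sum of observations T = 6.8 days; n = 7.
Posterior: Gamma(6.9+7, 7.9+6.8) = Gamma(13.9, 14.7).
Posterior mean of λ = α/β = 13.9/14.7 = 0.9456.

0.9456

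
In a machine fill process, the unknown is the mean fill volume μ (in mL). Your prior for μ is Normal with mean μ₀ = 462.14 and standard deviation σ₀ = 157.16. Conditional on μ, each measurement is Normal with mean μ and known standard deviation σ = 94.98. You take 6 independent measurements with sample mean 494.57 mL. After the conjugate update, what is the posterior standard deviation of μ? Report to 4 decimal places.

37.6465

For Normal data with known variance σ², a Normal(μ₀, σ₀²) prior on μ is conjugate. Posterior precision = 1/σ₀² + n/σ²; posterior mean is the precision-weighted average of μ₀ and x̄.
σ₀² = 157.16² = 24699.2656, σ² = 94.98² = 9021.2004; σ² + n·σ₀² = 9021.2004 + 6·24699.2656 = 157216.794.
Posterior precision = 1/σ₀² + n/σ² = 1/24699.2656 + 6/9021.2004 = (σ² + n·σ₀²)/(σ₀²σ²) = 157216.794/(24699.2656·9021.2004); posterior variance σₙ² = σ₀²σ²/(σ² + n·σ₀²) = 24699.2656·9021.2004/157216.794 = 1417.259690.
Posterior SD = √σₙ² = √(24699.2656·9021.2004/157216.794) = 37.6465.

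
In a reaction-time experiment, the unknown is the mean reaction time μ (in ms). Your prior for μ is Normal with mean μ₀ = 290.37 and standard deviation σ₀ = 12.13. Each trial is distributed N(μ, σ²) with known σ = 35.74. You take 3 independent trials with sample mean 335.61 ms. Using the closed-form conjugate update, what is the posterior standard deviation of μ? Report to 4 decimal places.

10.4570

For Normal data with known variance σ², a Normal(μ₀, σ₀²) prior on μ is conjugate. Posterior precision = 1/σ₀² + n/σ²; posterior mean is the precision-weighted average of μ₀ and x̄.
σ₀² = 12.13² = 147.1369, σ² = 35.74² = 1277.3476; σ² + n·σ₀² = 1277.3476 + 3·147.1369 = 1718.7583.
Posterior precision = 1/σ₀² + n/σ² = 1/147.1369 + 3/1277.3476 = (σ² + n·σ₀²)/(σ₀²σ²) = 1718.7583/(147.1369·1277.3476); posterior variance σₙ² = σ₀²σ²/(σ² + n·σ₀²) = 147.1369·1277.3476/1718.7583 = 109.349270.
Posterior SD = √σₙ² = √(147.1369·1277.3476/1718.7583) = 10.4570.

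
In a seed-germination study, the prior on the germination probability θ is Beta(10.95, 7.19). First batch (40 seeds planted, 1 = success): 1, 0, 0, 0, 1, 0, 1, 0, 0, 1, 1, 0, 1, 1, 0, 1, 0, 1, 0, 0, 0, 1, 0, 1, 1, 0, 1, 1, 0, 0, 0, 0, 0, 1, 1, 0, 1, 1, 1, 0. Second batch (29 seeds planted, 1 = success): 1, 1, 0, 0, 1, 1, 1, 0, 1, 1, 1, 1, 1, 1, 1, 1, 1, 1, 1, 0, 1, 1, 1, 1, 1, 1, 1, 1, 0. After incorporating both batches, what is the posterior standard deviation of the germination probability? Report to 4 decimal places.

The Beta prior is conjugate to a Binomial/Bernoulli likelihood; the update adds successes to α and failures to β.
After batch 1: Beta(10.95+19, 7.19+21) = Beta(29.95, 28.19).
After batch 2: Beta(29.95+24, 28.19+5) = Beta(53.95, 33.19).
Var = αβ/((α+β)²(α+β+1)) = 53.95·33.19/(87.14²·88.14) = 0.00267541; SD = √0.00267541 = 0.0517.

0.0517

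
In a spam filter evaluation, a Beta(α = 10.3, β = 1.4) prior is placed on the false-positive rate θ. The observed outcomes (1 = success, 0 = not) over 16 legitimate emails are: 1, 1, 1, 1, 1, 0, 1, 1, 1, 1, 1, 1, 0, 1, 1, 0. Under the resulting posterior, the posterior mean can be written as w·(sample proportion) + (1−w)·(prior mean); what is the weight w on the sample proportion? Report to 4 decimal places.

The Beta prior is conjugate to a Binomial/Bernoulli likelihood; the update adds successes to α and failures to β.
Posterior mean = (α₀+k)/(α₀+β₀+n) = [n/(α₀+β₀+n)]·(k/n) + [(α₀+β₀)/(α₀+β₀+n)]·α₀/(α₀+β₀), so only n and the prior enter the weight.
The weight on the data is w = n/(α₀+β₀+n) = 16/(10.3+1.4+16) = 16/27.7 = 0.5776.

0.5776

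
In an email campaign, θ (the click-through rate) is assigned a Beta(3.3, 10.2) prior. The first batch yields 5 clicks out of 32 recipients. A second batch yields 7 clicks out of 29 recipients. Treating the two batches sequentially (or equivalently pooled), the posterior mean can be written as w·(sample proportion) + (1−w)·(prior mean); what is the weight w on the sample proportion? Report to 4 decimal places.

The Beta prior is conjugate to a Binomial/Bernoulli likelihood; the update adds successes to α and failures to β.
Total number of recipients: n = 32 + 29 = 61.
Posterior mean = (α₀+k)/(α₀+β₀+n) = [n/(α₀+β₀+n)]·(k/n) + [(α₀+β₀)/(α₀+β₀+n)]·α₀/(α₀+β₀), so only n and the prior enter the weight.
The weight on the data is w = n/(α₀+β₀+n) = 61/(3.3+10.2+61) = 61/74.5 = 0.8188.

0.8188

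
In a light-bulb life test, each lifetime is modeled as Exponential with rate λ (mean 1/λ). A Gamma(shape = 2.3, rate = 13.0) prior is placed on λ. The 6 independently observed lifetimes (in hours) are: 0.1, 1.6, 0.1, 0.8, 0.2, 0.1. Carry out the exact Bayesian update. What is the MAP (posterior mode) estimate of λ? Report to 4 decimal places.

0.4591

With a Gamma(shape α, rate β) prior on the exponential rate λ, the posterior after n observations with total T = Σxᵢ is Gamma(α+n, β+T).
Sum of observations T = 2.9 hours; n = 6.
Posterior: Gamma(2.3+6, 13.0+2.9) = Gamma(8.3, 15.9).
Mode = (α−1)/β = 0.4591.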